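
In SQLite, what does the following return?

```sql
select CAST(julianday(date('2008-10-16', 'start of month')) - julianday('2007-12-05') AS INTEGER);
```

`start of month` rewinds 2008-10-16 to 2008-10-01.
26 days remain in December 2007 after the 5th (31 − 5).
Full months from January 2008 through September 2008 contribute their day counts.
Then 1 day into October 2008.
Total: 26 + 31 + 29 + 31 + 30 + 31 + 30 + 31 + 31 + 30 + 1 = 301.

301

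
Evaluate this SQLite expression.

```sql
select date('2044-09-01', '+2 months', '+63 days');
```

Adding +2 months to 2044-09-01 gives 2044-11-01.
Applying '+63 days' to 2044-11-01: counting 63 days forward gives 2045-01-03.

2045-01-03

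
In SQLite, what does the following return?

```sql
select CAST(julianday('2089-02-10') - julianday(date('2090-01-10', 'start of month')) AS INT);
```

-325

`start of month` rewinds 2090-01-10 to 2090-01-01.
18 days remain in February 2089 after the 10th (28 − 10).
Full months from March 2089 through December 2089 contribute their day counts.
Then 1 day into January 2090.
Total: 18 + 31 + 30 + 31 + 30 + 31 + 31 + 30 + 31 + 30 + 31 + 1 = 325.
The subtraction is earlier − later, so the result is −325 → -325.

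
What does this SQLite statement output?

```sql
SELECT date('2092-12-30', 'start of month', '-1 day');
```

2092-11-30

`start of month` rewinds 2092-12-30 to 2092-12-01.
Going back 1 day from 2092-12-01 reaches 2092-11-30 (last day of November, 30 days).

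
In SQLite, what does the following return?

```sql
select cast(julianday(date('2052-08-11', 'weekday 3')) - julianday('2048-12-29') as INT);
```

`weekday 3` advances to the next Wednesday; 2052-08-11 is a Sunday, so it moves forward to 2052-08-14.
2 days remain in December 2048 after the 29th (31 − 29).
Full months from January 2049 through July 2052 contribute their day counts.
Then 14 days into August 2052.
Total: 2 + 31 + 28 + 31 + 30 + 31 + 30 + 31 + 31 + 30 + 31 + 30 + 31 + 31 + 28 + 31 + 30 + 31 + 30 + 31 + 31 + 30 + 31 + 30 + 31 + 31 + 28 + 31 + 30 + 31 + 30 + 31 + 31 + 30 + 31 + 30 + 31 + 31 + 29 + 31 + 30 + 31 + 30 + 31 + 14 = 1324.

1324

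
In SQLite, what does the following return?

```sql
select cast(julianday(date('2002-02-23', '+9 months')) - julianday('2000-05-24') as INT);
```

Adding +9 months to 2002-02-23 gives 2002-11-23.
7 days remain in May 2000 after the 24th (31 − 24).
Full months from June 2000 through October 2002 contribute their day counts.
Then 23 days into November 2002.
Total: 7 + 30 + 31 + 31 + 30 + 31 + 30 + 31 + 31 + 28 + 31 + 30 + 31 + 30 + 31 + 31 + 30 + 31 + 30 + 31 + 31 + 28 + 31 + 30 + 31 + 30 + 31 + 31 + 30 + 31 + 23 = 913.

913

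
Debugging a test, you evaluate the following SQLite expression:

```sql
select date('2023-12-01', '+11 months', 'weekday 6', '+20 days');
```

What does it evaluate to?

2024-11-22

Adding +11 months to 2023-12-01 gives 2024-11-01.
`weekday 6` advances to the next Saturday; 2024-11-01 is a Friday, so it moves forward to 2024-11-02.
Advancing 20 more days within November lands on 2024-11-22.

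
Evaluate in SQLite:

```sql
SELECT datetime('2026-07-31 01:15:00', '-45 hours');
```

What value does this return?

-45 hours from 2026-07-31 01:15:00 is 2026-07-29 04:15:00 (crosses midnight).

2026-07-29 04:15:00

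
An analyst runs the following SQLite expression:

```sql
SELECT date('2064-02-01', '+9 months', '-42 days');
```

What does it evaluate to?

Adding +9 months to 2064-02-01 gives 2064-11-01.
Applying '-42 days' to 2064-11-01: counting 42 days back gives 2064-09-20.

2064-09-20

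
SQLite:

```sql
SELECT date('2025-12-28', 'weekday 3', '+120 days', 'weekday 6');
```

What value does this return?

2026-05-02

`weekday 3` advances to the next Wednesday; 2025-12-28 is a Sunday, so it moves forward to 2025-12-31.
Applying '+120 days' to 2025-12-31: counting 120 days forward gives 2026-04-30.
`weekday 6` advances to the next Saturday; 2026-04-30 is a Thursday, so it moves forward to 2026-05-02.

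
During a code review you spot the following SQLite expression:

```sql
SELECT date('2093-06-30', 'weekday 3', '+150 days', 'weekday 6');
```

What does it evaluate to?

`weekday 3` advances to the next Wednesday; 2093-06-30 is a Tuesday, so it moves forward to 2093-07-01.
Applying '+150 days' to 2093-07-01: counting 150 days forward gives 2093-11-28.
`weekday 6` advances to the next Saturday; 2093-11-28 is already a Saturday, so it stays at 2093-11-28.

2093-11-28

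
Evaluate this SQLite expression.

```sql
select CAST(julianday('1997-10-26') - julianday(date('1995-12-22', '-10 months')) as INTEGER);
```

977

Adding -10 months to 1995-12-22 gives 1995-02-22.
6 days remain in February 1995 after the 22nd (28 − 22).
Full months from March 1995 through September 1997 contribute their day counts.
Then 26 days into October 1997.
Total: 6 + 31 + 30 + 31 + 30 + 31 + 31 + 30 + 31 + 30 + 31 + 31 + 29 + 31 + 30 + 31 + 30 + 31 + 31 + 30 + 31 + 30 + 31 + 31 + 28 + 31 + 30 + 31 + 30 + 31 + 31 + 30 + 26 = 977.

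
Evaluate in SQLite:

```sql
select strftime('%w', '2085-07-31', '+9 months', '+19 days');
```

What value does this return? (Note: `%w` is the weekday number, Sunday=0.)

1

First apply '+9 months', '+19 days': 2085-07-31 → 2086-05-20.
2086-05-20 is a Monday; with Sunday=0 that is 1.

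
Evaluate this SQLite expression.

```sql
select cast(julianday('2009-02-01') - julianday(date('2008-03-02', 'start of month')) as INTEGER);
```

`start of month` rewinds 2008-03-02 to 2008-03-01.
30 days remain in March 2008 after the 1st (31 − 1).
Full months from April 2008 through January 2009 contribute their day counts.
Then 1 day into February 2009.
Total: 30 + 30 + 31 + 30 + 31 + 31 + 30 + 31 + 30 + 31 + 31 + 1 = 337.

337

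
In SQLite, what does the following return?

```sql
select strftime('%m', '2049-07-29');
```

`%m` extracts the 2-digit month (01-12): 07.

07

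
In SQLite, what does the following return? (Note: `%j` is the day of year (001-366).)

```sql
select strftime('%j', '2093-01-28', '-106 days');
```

288

First apply '-106 days': 2093-01-28 → 2092-10-14.
Day-of-year for 2092-10-14: days since 2092-01-01 inclusive = 288, zero-padded to 288.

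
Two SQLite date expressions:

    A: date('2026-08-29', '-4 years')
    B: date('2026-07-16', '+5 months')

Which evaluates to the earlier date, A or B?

A = 2022-08-29.
B = 2026-12-16.
A is earlier.

A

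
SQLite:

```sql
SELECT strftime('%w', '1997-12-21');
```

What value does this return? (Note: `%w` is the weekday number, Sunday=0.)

0

1997-12-21 is a Sunday; with Sunday=0 that is 0.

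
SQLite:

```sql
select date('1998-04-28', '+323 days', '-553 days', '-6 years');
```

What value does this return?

Applying '+323 days' to 1998-04-28: counting 323 days forward gives 1999-03-17.
Applying '-553 days' to 1999-03-17: counting 553 days back gives 1997-09-10.
Adding -6 years to 1997-09-10 gives 1991-09-10.

1991-09-10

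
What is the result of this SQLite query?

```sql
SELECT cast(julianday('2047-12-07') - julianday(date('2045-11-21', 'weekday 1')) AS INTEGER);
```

`weekday 1` advances to the next Monday; 2045-11-21 is a Tuesday, so it moves forward to 2045-11-27.
3 days remain in November 2045 after the 27th (30 − 27).
Full months from December 2045 through November 2047 contribute their day counts.
Then 7 days into December 2047.
Total: 3 + 31 + 31 + 28 + 31 + 30 + 31 + 30 + 31 + 31 + 30 + 31 + 30 + 31 + 31 + 28 + 31 + 30 + 31 + 30 + 31 + 31 + 30 + 31 + 30 + 7 = 740.

740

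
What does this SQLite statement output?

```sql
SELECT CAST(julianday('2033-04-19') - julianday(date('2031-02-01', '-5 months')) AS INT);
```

961

Adding -5 months to 2031-02-01 gives 2030-09-01.
29 days remain in September 2030 after the 1st (30 − 1).
Full months from October 2030 through March 2033 contribute their day counts.
Then 19 days into April 2033.
Total: 29 + 31 + 30 + 31 + 31 + 28 + 31 + 30 + 31 + 30 + 31 + 31 + 30 + 31 + 30 + 31 + 31 + 29 + 31 + 30 + 31 + 30 + 31 + 31 + 30 + 31 + 30 + 31 + 31 + 28 + 31 + 19 = 961.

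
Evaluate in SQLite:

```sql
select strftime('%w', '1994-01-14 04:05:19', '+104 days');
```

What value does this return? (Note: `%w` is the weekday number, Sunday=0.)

4

First apply '+104 days': 1994-01-14 04:05:19 → 1994-04-28 04:05:19.
1994-04-28 is a Thursday; with Sunday=0 that is 4.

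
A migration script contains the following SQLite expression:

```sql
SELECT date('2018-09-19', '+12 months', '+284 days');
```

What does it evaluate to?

Adding +12 months to 2018-09-19 gives 2019-09-19.
Applying '+284 days' to 2019-09-19: counting 284 days forward gives 2020-06-29.

2020-06-29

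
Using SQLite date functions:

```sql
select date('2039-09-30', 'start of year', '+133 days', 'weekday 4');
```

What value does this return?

`start of year` rewinds 2039-09-30 to 2039-01-01.
Applying '+133 days' to 2039-01-01: counting 133 days forward gives 2039-05-14.
`weekday 4` advances to the next Thursday; 2039-05-14 is a Saturday, so it moves forward to 2039-05-19.

2039-05-19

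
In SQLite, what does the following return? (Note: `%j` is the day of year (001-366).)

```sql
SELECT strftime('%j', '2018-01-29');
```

029

Day-of-year for 2018-01-29: days since 2018-01-01 inclusive = 29, zero-padded to 029.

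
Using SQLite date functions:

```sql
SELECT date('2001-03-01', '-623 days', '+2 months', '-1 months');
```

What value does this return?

Applying '-623 days' to 2001-03-01: counting 623 days back gives 1999-06-17.
Adding +2 months to 1999-06-17 gives 1999-08-17.
Adding -1 month to 1999-08-17 gives 1999-07-17.

1999-07-17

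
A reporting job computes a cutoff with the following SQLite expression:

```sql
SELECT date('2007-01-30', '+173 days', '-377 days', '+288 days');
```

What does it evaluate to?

2007-04-24

Applying '+173 days' to 2007-01-30: counting 173 days forward gives 2007-07-22.
Applying '-377 days' to 2007-07-22: counting 377 days back gives 2006-07-10.
Applying '+288 days' to 2006-07-10: counting 288 days forward gives 2007-04-24.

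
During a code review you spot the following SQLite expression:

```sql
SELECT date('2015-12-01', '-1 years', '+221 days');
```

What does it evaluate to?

Adding -1 year to 2015-12-01 gives 2014-12-01.
Applying '+221 days' to 2014-12-01: counting 221 days forward gives 2015-07-10.

2015-07-10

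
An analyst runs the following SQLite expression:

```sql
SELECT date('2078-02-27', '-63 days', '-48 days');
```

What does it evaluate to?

2077-11-08

Applying '-63 days' to 2078-02-27: counting 63 days back gives 2077-12-26.
Applying '-48 days' to 2077-12-26: counting 48 days back gives 2077-11-08.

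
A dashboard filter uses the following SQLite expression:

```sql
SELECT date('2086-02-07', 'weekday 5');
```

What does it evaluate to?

2086-02-08

`weekday 5` advances to the next Friday; 2086-02-07 is a Thursday, so it moves forward to 2086-02-08.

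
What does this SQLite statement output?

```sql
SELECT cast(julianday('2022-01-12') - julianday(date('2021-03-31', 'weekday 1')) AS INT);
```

`weekday 1` advances to the next Monday; 2021-03-31 is a Wednesday, so it moves forward to 2021-04-05.
25 days remain in April 2021 after the 5th (30 − 5).
Full months from May 2021 through December 2021 contribute their day counts.
Then 12 days into January 2022.
Total: 25 + 31 + 30 + 31 + 31 + 30 + 31 + 30 + 31 + 12 = 282.

282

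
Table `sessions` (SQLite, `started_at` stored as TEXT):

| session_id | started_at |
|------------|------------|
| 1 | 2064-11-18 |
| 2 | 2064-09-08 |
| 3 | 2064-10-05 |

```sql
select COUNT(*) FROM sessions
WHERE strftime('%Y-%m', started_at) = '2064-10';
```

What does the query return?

Rows with year-month 2064-10: 2064-10-05 → 1.

1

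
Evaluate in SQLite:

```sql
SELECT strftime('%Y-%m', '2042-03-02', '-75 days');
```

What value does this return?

First apply '-75 days': 2042-03-02 → 2041-12-17.
`%Y-%m` extracts the year-month: 2041-12.

2041-12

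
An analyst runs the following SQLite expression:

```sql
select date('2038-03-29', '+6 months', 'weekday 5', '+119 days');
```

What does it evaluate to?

2039-01-28

Adding +6 months to 2038-03-29 gives 2038-09-29.
`weekday 5` advances to the next Friday; 2038-09-29 is a Wednesday, so it moves forward to 2038-10-01.
Applying '+119 days' to 2038-10-01: counting 119 days forward gives 2039-01-28.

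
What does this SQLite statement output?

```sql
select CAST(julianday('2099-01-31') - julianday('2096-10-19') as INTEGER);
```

834

12 days remain in October 2096 after the 19th (31 − 19).
Full months from November 2096 through December 2098 contribute their day counts.
Then 31 days into January 2099.
Total: 12 + 30 + 31 + 31 + 28 + 31 + 30 + 31 + 30 + 31 + 31 + 30 + 31 + 30 + 31 + 31 + 28 + 31 + 30 + 31 + 30 + 31 + 31 + 30 + 31 + 30 + 31 + 31 = 834.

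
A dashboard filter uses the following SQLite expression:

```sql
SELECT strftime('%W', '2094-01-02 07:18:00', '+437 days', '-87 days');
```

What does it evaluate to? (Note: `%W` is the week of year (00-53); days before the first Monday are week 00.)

First apply '+437 days', '-87 days': 2094-01-02 07:18:00 → 2094-12-18 07:18:00.
2094-12-18 is a Saturday. SQLite's %W counts Mondays since the year started; the result is 50.

50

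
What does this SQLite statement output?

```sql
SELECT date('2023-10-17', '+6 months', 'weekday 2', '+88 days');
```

Adding +6 months to 2023-10-17 gives 2024-04-17.
`weekday 2` advances to the next Tuesday; 2024-04-17 is a Wednesday, so it moves forward to 2024-04-23.
Applying '+88 days' to 2024-04-23: counting 88 days forward gives 2024-07-20.

2024-07-20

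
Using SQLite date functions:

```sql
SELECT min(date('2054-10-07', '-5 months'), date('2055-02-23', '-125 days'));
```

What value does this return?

2054-05-07

date('2054-10-07', '-5 months') → 2054-05-07.
date('2055-02-23', '-125 days') → 2054-10-21.
Earlier of the two is 2054-05-07.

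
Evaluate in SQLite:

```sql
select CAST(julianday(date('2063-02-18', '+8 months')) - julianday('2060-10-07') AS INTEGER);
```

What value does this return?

Adding +8 months to 2063-02-18 gives 2063-10-18.
24 days remain in October 2060 after the 7th (31 − 7).
Full months from November 2060 through September 2063 contribute their day counts.
Then 18 days into October 2063.
Total: 24 + 30 + 31 + 31 + 28 + 31 + 30 + 31 + 30 + 31 + 31 + 30 + 31 + 30 + 31 + 31 + 28 + 31 + 30 + 31 + 30 + 31 + 31 + 30 + 31 + 30 + 31 + 31 + 28 + 31 + 30 + 31 + 30 + 31 + 31 + 30 + 18 = 1106.

1106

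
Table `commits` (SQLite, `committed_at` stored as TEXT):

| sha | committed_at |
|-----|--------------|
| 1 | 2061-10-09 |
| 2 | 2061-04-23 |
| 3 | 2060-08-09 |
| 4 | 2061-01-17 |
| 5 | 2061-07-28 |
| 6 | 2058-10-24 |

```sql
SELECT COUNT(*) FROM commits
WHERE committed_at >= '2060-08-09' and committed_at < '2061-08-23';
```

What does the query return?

4

Rows in [2060-08-09, 2061-08-23): 2061-04-23, 2060-08-09, 2061-01-17, 2061-07-28 → 4 rows.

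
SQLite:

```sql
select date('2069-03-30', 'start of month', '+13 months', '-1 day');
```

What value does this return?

2070-03-31

`start of month` rewinds 2069-03-30 to 2069-03-01.
Adding +13 months to 2069-03-01 gives 2070-04-01.
Going back 1 day from 2070-04-01 reaches 2070-03-31 (last day of March, 31 days).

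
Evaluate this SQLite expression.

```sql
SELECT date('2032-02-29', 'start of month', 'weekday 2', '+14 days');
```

`start of month` rewinds 2032-02-29 to 2032-02-01.
`weekday 2` advances to the next Tuesday; 2032-02-01 is a Sunday, so it moves forward to 2032-02-03.
Advancing 14 more days within February lands on 2032-02-17.

2032-02-17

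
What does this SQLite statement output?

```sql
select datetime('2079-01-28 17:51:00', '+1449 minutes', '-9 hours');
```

2079-01-29 09:00:00

1449 minutes = 24h 9m; +1449 minutes from 2079-01-28 17:51:00 is 2079-01-29 18:00:00 (crosses midnight).
-9 hours from 2079-01-29 18:00:00 is 2079-01-29 09:00:00.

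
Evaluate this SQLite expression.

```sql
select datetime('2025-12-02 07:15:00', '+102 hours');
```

2025-12-06 13:15:00

+102 hours from 2025-12-02 07:15:00 is 2025-12-06 13:15:00 (crosses midnight).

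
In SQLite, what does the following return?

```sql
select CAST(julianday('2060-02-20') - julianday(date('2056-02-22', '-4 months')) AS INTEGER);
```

Adding -4 months to 2056-02-22 gives 2055-10-22.
9 days remain in October 2055 after the 22nd (31 − 22).
Full months from November 2055 through January 2060 contribute their day counts.
Then 20 days into February 2060.
Total: 9 + 30 + 31 + 31 + 29 + 31 + 30 + 31 + 30 + 31 + 31 + 30 + 31 + 30 + 31 + 31 + 28 + 31 + 30 + 31 + 30 + 31 + 31 + 30 + 31 + 30 + 31 + 31 + 28 + 31 + 30 + 31 + 30 + 31 + 31 + 30 + 31 + 30 + 31 + 31 + 28 + 31 + 30 + 31 + 30 + 31 + 31 + 30 + 31 + 30 + 31 + 31 + 20 = 1582.

1582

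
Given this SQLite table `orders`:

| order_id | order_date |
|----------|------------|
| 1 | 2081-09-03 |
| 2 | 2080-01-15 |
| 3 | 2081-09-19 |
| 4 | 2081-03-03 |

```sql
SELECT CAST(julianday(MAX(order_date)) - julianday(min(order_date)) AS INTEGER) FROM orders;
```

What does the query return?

MIN = 2080-01-15, MAX = 2081-09-19.
16 days remain in January 2080 after the 15th (31 − 15).
Full months from February 2080 through August 2081 contribute their day counts.
Then 19 days into September 2081.
Total: 16 + 29 + 31 + 30 + 31 + 30 + 31 + 31 + 30 + 31 + 30 + 31 + 31 + 28 + 31 + 30 + 31 + 30 + 31 + 31 + 19 = 613.

613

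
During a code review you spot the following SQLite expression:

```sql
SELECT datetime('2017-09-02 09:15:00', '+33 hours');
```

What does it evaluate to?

+33 hours from 2017-09-02 09:15:00 is 2017-09-03 18:15:00 (crosses midnight).

2017-09-03 18:15:00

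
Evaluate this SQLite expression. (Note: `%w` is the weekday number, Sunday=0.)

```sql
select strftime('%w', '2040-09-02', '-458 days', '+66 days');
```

First apply '-458 days', '+66 days': 2040-09-02 → 2039-08-07.
2039-08-07 is a Sunday; with Sunday=0 that is 0.

0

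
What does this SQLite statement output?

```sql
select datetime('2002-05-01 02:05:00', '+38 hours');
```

+38 hours from 2002-05-01 02:05:00 is 2002-05-02 16:05:00 (crosses midnight).

2002-05-02 16:05:00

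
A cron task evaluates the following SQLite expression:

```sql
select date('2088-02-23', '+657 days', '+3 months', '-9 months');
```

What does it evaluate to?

2089-06-11

Applying '+657 days' to 2088-02-23: counting 657 days forward gives 2089-12-11.
Adding +3 months to 2089-12-11 gives 2090-03-11.
Adding -9 months to 2090-03-11 gives 2089-06-11.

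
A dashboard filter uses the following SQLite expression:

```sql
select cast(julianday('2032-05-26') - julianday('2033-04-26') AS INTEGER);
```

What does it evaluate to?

5 days remain in May 2032 after the 26th (31 − 26).
Full months from June 2032 through March 2033 contribute their day counts.
Then 26 days into April 2033.
Total: 5 + 30 + 31 + 31 + 30 + 31 + 30 + 31 + 31 + 28 + 31 + 26 = 335.
The subtraction is earlier − later, so the result is −335 → -335.

-335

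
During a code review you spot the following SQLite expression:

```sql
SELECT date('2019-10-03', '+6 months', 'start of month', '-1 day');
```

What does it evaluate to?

Adding +6 months to 2019-10-03 gives 2020-04-03.
`start of month` rewinds 2020-04-03 to 2020-04-01.
Going back 1 day from 2020-04-01 reaches 2020-03-31 (last day of March, 31 days).

2020-03-31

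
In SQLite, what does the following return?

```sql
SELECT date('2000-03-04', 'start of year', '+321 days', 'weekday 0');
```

`start of year` rewinds 2000-03-04 to 2000-01-01.
Applying '+321 days' to 2000-01-01: counting 321 days forward gives 2000-11-17.
`weekday 0` advances to the next Sunday; 2000-11-17 is a Friday, so it moves forward to 2000-11-19.

2000-11-19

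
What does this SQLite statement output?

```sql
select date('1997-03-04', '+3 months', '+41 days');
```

Adding +3 months to 1997-03-04 gives 1997-06-04.
Applying '+41 days' to 1997-06-04: counting 41 days forward gives 1997-07-15.

1997-07-15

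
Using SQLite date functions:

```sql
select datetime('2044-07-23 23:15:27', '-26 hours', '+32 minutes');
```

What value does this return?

-26 hours from 2044-07-23 23:15:27 is 2044-07-22 21:15:27 (crosses midnight).
+32 minutes from 2044-07-22 21:15:27 is 2044-07-22 21:47:27.

2044-07-22 21:47:27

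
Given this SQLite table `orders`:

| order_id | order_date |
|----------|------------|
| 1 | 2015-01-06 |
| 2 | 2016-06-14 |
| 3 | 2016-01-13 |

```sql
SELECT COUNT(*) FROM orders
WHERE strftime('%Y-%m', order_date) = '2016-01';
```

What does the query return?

1

Rows with year-month 2016-01: 2016-01-13 → 1.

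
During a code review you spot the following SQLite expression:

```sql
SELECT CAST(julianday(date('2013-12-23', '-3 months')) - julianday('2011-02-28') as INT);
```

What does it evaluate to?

Adding -3 months to 2013-12-23 gives 2013-09-23.
0 days remain in February 2011 after the 28th (28 − 28).
Full months from March 2011 through August 2013 contribute their day counts.
Then 23 days into September 2013.
Total: 0 + 31 + 30 + 31 + 30 + 31 + 31 + 30 + 31 + 30 + 31 + 31 + 29 + 31 + 30 + 31 + 30 + 31 + 31 + 30 + 31 + 30 + 31 + 31 + 28 + 31 + 30 + 31 + 30 + 31 + 31 + 23 = 938.

938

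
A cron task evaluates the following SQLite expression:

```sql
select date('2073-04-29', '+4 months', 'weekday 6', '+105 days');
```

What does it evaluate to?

Adding +4 months to 2073-04-29 gives 2073-08-29.
`weekday 6` advances to the next Saturday; 2073-08-29 is a Tuesday, so it moves forward to 2073-09-02.
Applying '+105 days' to 2073-09-02: counting 105 days forward gives 2073-12-16.

2073-12-16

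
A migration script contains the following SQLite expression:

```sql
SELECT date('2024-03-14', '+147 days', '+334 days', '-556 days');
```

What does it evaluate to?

2023-12-30

Applying '+147 days' to 2024-03-14: counting 147 days forward gives 2024-08-08.
Applying '+334 days' to 2024-08-08: counting 334 days forward gives 2025-07-08.
Applying '-556 days' to 2025-07-08: counting 556 days back gives 2023-12-30.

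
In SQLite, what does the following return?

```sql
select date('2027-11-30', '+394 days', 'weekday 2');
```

2029-01-02

Applying '+394 days' to 2027-11-30: counting 394 days forward gives 2028-12-28.
`weekday 2` advances to the next Tuesday; 2028-12-28 is a Thursday, so it moves forward to 2029-01-02.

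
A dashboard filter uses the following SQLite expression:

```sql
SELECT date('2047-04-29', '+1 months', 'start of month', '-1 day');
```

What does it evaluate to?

Adding +1 month to 2047-04-29 gives 2047-05-29.
`start of month` rewinds 2047-05-29 to 2047-05-01.
Going back 1 day from 2047-05-01 reaches 2047-04-30 (last day of April, 30 days).

2047-04-30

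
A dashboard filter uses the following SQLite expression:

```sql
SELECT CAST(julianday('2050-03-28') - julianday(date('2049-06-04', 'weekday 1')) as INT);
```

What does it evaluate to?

294

`weekday 1` advances to the next Monday; 2049-06-04 is a Friday, so it moves forward to 2049-06-07.
23 days remain in June 2049 after the 7th (30 − 7).
Full months from July 2049 through February 2050 contribute their day counts.
Then 28 days into March 2050.
Total: 23 + 31 + 31 + 30 + 31 + 30 + 31 + 31 + 28 + 28 = 294.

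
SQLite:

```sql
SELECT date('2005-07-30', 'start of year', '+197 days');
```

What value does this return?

`start of year` rewinds 2005-07-30 to 2005-01-01.
Applying '+197 days' to 2005-01-01: counting 197 days forward gives 2005-07-17.

2005-07-17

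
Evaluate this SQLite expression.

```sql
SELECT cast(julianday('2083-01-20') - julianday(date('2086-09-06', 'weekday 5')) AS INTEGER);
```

`weekday 5` advances to the next Friday; 2086-09-06 is already a Friday, so it stays at 2086-09-06.
11 days remain in January 2083 after the 20th (31 − 20).
Full months from February 2083 through August 2086 contribute their day counts.
Then 6 days into September 2086.
Total: 11 + 28 + 31 + 30 + 31 + 30 + 31 + 31 + 30 + 31 + 30 + 31 + 31 + 29 + 31 + 30 + 31 + 30 + 31 + 31 + 30 + 31 + 30 + 31 + 31 + 28 + 31 + 30 + 31 + 30 + 31 + 31 + 30 + 31 + 30 + 31 + 31 + 28 + 31 + 30 + 31 + 30 + 31 + 31 + 6 = 1325.
The subtraction is earlier − later, so the result is −1325 → -1325.

-1325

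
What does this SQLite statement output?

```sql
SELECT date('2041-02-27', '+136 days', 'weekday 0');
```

Applying '+136 days' to 2041-02-27: counting 136 days forward gives 2041-07-13.
`weekday 0` advances to the next Sunday; 2041-07-13 is a Saturday, so it moves forward to 2041-07-14.

2041-07-14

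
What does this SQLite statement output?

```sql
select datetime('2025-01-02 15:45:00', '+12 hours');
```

2025-01-03 03:45:00

+12 hours from 2025-01-02 15:45:00 is 2025-01-03 03:45:00 (crosses midnight).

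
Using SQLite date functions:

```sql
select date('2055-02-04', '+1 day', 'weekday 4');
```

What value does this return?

Advancing 1 more day within February lands on 2055-02-05.
`weekday 4` advances to the next Thursday; 2055-02-05 is a Friday, so it moves forward to 2055-02-11.

2055-02-11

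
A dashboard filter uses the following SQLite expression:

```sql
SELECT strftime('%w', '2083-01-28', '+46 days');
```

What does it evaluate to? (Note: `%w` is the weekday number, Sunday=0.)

1

First apply '+46 days': 2083-01-28 → 2083-03-15.
2083-03-15 is a Monday; with Sunday=0 that is 1.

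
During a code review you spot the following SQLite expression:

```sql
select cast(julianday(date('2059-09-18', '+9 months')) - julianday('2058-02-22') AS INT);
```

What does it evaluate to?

847

Adding +9 months to 2059-09-18 gives 2060-06-18.
6 days remain in February 2058 after the 22nd (28 − 22).
Full months from March 2058 through May 2060 contribute their day counts.
Then 18 days into June 2060.
Total: 6 + 31 + 30 + 31 + 30 + 31 + 31 + 30 + 31 + 30 + 31 + 31 + 28 + 31 + 30 + 31 + 30 + 31 + 31 + 30 + 31 + 30 + 31 + 31 + 29 + 31 + 30 + 31 + 18 = 847.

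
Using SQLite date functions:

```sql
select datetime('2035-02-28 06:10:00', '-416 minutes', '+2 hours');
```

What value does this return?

2035-02-28 01:14:00

416 minutes = 6h 56m; -416 minutes from 2035-02-28 06:10:00 is 2035-02-27 23:14:00 (crosses midnight).
+2 hours from 2035-02-27 23:14:00 is 2035-02-28 01:14:00 (crosses midnight).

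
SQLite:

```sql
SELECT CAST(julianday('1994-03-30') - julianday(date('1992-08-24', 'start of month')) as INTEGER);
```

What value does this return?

606

`start of month` rewinds 1992-08-24 to 1992-08-01.
30 days remain in August 1992 after the 1st (31 − 1).
Full months from September 1992 through February 1994 contribute their day counts.
Then 30 days into March 1994.
Total: 30 + 30 + 31 + 30 + 31 + 31 + 28 + 31 + 30 + 31 + 30 + 31 + 31 + 30 + 31 + 30 + 31 + 31 + 28 + 30 = 606.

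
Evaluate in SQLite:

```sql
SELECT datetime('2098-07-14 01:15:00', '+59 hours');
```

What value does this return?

2098-07-16 12:15:00

+59 hours from 2098-07-14 01:15:00 is 2098-07-16 12:15:00 (crosses midnight).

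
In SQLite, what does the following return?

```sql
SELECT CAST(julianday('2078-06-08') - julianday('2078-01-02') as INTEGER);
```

157

29 days remain in January 2078 after the 2nd (31 − 2).
February 2078: 28 days.
March 2078: 31 days.
April 2078: 30 days.
May 2078: 31 days.
Then 8 days into June 2078.
Total: 29 + 28 + 31 + 30 + 31 + 8 = 157.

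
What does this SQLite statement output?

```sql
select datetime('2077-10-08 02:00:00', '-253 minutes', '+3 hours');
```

253 minutes = 4h 13m; -253 minutes from 2077-10-08 02:00:00 is 2077-10-07 21:47:00 (crosses midnight).
+3 hours from 2077-10-07 21:47:00 is 2077-10-08 00:47:00 (crosses midnight).

2077-10-08 00:47:00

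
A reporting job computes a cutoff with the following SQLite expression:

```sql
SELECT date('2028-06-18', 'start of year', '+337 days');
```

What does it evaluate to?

2028-12-03

`start of year` rewinds 2028-06-18 to 2028-01-01.
Applying '+337 days' to 2028-01-01: counting 337 days forward gives 2028-12-03.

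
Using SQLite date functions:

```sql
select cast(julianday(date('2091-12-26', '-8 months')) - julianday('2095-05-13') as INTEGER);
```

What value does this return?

Adding -8 months to 2091-12-26 gives 2091-04-26.
4 days remain in April 2091 after the 26th (30 − 26).
Full months from May 2091 through April 2095 contribute their day counts.
Then 13 days into May 2095.
Total: 4 + 31 + 30 + 31 + 31 + 30 + 31 + 30 + 31 + 31 + 29 + 31 + 30 + 31 + 30 + 31 + 31 + 30 + 31 + 30 + 31 + 31 + 28 + 31 + 30 + 31 + 30 + 31 + 31 + 30 + 31 + 30 + 31 + 31 + 28 + 31 + 30 + 31 + 30 + 31 + 31 + 30 + 31 + 30 + 31 + 31 + 28 + 31 + 30 + 13 = 1478.
The subtraction is earlier − later, so the result is −1478 → -1478.

-1478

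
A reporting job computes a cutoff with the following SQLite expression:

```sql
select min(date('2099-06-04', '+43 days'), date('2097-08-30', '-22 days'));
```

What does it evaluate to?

date('2099-06-04', '+43 days') → 2099-07-17.
date('2097-08-30', '-22 days') → 2097-08-08.
Earlier of the two is 2097-08-08.

2097-08-08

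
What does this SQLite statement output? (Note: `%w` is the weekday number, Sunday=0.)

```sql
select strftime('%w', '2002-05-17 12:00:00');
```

5

2002-05-17 is a Friday; with Sunday=0 that is 5.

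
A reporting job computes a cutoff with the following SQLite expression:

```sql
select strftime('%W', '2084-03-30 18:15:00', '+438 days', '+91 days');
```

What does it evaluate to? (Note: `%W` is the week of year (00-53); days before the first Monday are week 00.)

37

First apply '+438 days', '+91 days': 2084-03-30 18:15:00 → 2085-09-10 18:15:00.
2085-09-10 is a Monday. SQLite's %W counts Mondays since the year started; the result is 37.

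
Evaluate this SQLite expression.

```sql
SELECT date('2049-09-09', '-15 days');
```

2049-08-25

Going back 9 days from 2049-09-09 reaches 2049-08-31 (last day of August, 31 days).
Going back 6 days within August lands on 2049-08-25.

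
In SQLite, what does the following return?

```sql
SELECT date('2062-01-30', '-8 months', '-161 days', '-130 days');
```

2060-08-12

Adding -8 months to 2062-01-30 gives 2061-05-30.
Applying '-161 days' to 2061-05-30: counting 161 days back gives 2060-12-20.
Applying '-130 days' to 2060-12-20: counting 130 days back gives 2060-08-12.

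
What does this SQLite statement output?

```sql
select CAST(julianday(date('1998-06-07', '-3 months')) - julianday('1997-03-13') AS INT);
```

Adding -3 months to 1998-06-07 gives 1998-03-07.
18 days remain in March 1997 after the 13th (31 − 13).
Full months from April 1997 through February 1998 contribute their day counts.
Then 7 days into March 1998.
Total: 18 + 30 + 31 + 30 + 31 + 31 + 30 + 31 + 30 + 31 + 31 + 28 + 7 = 359.

359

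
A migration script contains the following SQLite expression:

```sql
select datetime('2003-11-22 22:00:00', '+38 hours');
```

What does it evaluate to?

2003-11-24 12:00:00

+38 hours from 2003-11-22 22:00:00 is 2003-11-24 12:00:00 (crosses midnight).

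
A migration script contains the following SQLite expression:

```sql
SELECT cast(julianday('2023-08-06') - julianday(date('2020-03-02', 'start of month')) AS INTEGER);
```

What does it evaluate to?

1253

`start of month` rewinds 2020-03-02 to 2020-03-01.
30 days remain in March 2020 after the 1st (31 − 1).
Full months from April 2020 through July 2023 contribute their day counts.
Then 6 days into August 2023.
Total: 30 + 30 + 31 + 30 + 31 + 31 + 30 + 31 + 30 + 31 + 31 + 28 + 31 + 30 + 31 + 30 + 31 + 31 + 30 + 31 + 30 + 31 + 31 + 28 + 31 + 30 + 31 + 30 + 31 + 31 + 30 + 31 + 30 + 31 + 31 + 28 + 31 + 30 + 31 + 30 + 31 + 6 = 1253.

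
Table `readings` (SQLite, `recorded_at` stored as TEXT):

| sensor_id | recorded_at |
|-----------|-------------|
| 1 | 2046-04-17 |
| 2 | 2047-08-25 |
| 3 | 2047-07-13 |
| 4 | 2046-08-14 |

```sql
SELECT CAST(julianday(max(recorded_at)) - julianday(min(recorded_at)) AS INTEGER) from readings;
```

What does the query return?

MIN = 2046-04-17, MAX = 2047-08-25.
13 days remain in April 2046 after the 17th (30 − 17).
Full months from May 2046 through July 2047 contribute their day counts.
Then 25 days into August 2047.
Total: 13 + 31 + 30 + 31 + 31 + 30 + 31 + 30 + 31 + 31 + 28 + 31 + 30 + 31 + 30 + 31 + 25 = 495.

495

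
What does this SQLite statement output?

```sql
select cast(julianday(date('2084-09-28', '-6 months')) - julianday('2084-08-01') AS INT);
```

-126

Adding -6 months to 2084-09-28 gives 2084-03-28.
3 days remain in March 2084 after the 28th (31 − 28).
April 2084: 30 days.
May 2084: 31 days.
June 2084: 30 days.
July 2084: 31 days.
Then 1 day into August 2084.
Total: 3 + 30 + 31 + 30 + 31 + 1 = 126.
The subtraction is earlier − later, so the result is −126 → -126.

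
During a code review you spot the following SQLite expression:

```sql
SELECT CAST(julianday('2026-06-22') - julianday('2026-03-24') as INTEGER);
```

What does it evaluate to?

7 days remain in March 2026 after the 24th (31 − 24).
April 2026: 30 days.
May 2026: 31 days.
Then 22 days into June 2026.
Total: 7 + 30 + 31 + 22 = 90.

90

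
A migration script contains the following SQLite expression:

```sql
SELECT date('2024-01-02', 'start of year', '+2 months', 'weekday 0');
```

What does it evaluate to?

2024-03-03

`start of year` rewinds 2024-01-02 to 2024-01-01.
Adding +2 months to 2024-01-01 gives 2024-03-01.
`weekday 0` advances to the next Sunday; 2024-03-01 is a Friday, so it moves forward to 2024-03-03.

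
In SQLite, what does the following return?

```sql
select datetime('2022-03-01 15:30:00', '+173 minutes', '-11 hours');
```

2022-03-01 07:23:00

173 minutes = 2h 53m; +173 minutes from 2022-03-01 15:30:00 is 2022-03-01 18:23:00.
-11 hours from 2022-03-01 18:23:00 is 2022-03-01 07:23:00.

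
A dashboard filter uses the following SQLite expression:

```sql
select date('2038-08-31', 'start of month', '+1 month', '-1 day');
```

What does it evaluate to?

`start of month` rewinds 2038-08-31 to 2038-08-01.
Adding +1 month to 2038-08-01 gives 2038-09-01.
Going back 1 day from 2038-09-01 reaches 2038-08-31 (last day of August, 31 days).

2038-08-31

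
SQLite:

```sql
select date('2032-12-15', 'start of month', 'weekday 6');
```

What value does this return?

`start of month` rewinds 2032-12-15 to 2032-12-01.
`weekday 6` advances to the next Saturday; 2032-12-01 is a Wednesday, so it moves forward to 2032-12-04.

2032-12-04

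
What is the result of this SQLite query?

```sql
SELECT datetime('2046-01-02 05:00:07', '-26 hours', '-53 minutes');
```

2046-01-01 02:07:07

-26 hours from 2046-01-02 05:00:07 is 2046-01-01 03:00:07 (crosses midnight).
-53 minutes from 2046-01-01 03:00:07 is 2046-01-01 02:07:07.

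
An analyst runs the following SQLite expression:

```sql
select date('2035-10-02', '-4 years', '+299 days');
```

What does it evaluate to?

2032-07-27

Adding -4 years to 2035-10-02 gives 2031-10-02.
Applying '+299 days' to 2031-10-02: counting 299 days forward gives 2032-07-27.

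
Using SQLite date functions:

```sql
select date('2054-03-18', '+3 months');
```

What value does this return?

2054-06-18

Adding +3 months to 2054-03-18 gives 2054-06-18.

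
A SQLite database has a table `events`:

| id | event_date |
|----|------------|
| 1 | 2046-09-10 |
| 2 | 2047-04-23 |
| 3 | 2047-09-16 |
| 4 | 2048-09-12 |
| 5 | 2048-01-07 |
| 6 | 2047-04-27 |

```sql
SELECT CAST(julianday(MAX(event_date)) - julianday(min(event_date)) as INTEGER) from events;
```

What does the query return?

MIN = 2046-09-10, MAX = 2048-09-12.
20 days remain in September 2046 after the 10th (30 − 10).
Full months from October 2046 through August 2048 contribute their day counts.
Then 12 days into September 2048.
Total: 20 + 31 + 30 + 31 + 31 + 28 + 31 + 30 + 31 + 30 + 31 + 31 + 30 + 31 + 30 + 31 + 31 + 29 + 31 + 30 + 31 + 30 + 31 + 31 + 12 = 733.

733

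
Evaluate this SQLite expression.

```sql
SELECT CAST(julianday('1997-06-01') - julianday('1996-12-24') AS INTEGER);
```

7 days remain in December 1996 after the 24th (31 − 24).
January 1997: 31 days.
February 1997: 28 days.
March 1997: 31 days.
April 1997: 30 days.
May 1997: 31 days.
Then 1 day into June 1997.
Total: 7 + 31 + 28 + 31 + 30 + 31 + 1 = 159.

159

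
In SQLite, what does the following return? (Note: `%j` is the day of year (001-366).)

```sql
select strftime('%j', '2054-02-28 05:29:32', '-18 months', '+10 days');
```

First apply '-18 months', '+10 days': 2054-02-28 05:29:32 → 2052-09-07 05:29:32.
Day-of-year for 2052-09-07: days since 2052-01-01 inclusive = 251, zero-padded to 251.

251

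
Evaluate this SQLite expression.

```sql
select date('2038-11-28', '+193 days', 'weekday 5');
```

2039-06-10

Applying '+193 days' to 2038-11-28: counting 193 days forward gives 2039-06-09.
`weekday 5` advances to the next Friday; 2039-06-09 is a Thursday, so it moves forward to 2039-06-10.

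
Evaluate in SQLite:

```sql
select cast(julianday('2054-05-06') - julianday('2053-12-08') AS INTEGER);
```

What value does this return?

23 days remain in December 2053 after the 8th (31 − 8).
January 2054: 31 days.
February 2054: 28 days.
March 2054: 31 days.
April 2054: 30 days.
Then 6 days into May 2054.
Total: 23 + 31 + 28 + 31 + 30 + 6 = 149.

149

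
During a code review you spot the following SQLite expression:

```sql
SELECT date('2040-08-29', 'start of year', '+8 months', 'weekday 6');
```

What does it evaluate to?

`start of year` rewinds 2040-08-29 to 2040-01-01.
Adding +8 months to 2040-01-01 gives 2040-09-01.
`weekday 6` advances to the next Saturday; 2040-09-01 is already a Saturday, so it stays at 2040-09-01.

2040-09-01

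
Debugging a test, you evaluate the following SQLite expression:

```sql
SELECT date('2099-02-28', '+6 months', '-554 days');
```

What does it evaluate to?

Adding +6 months to 2099-02-28 gives 2099-08-28.
Applying '-554 days' to 2099-08-28: counting 554 days back gives 2098-02-20.

2098-02-20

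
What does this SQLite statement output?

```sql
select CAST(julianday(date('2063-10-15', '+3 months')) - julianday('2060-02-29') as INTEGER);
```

Adding +3 months to 2063-10-15 gives 2064-01-15.
0 days remain in February 2060 after the 29th (29 − 29).
Full months from March 2060 through December 2063 contribute their day counts.
Then 15 days into January 2064.
Total: 0 + 31 + 30 + 31 + 30 + 31 + 31 + 30 + 31 + 30 + 31 + 31 + 28 + 31 + 30 + 31 + 30 + 31 + 31 + 30 + 31 + 30 + 31 + 31 + 28 + 31 + 30 + 31 + 30 + 31 + 31 + 30 + 31 + 30 + 31 + 31 + 28 + 31 + 30 + 31 + 30 + 31 + 31 + 30 + 31 + 30 + 31 + 15 = 1416.

1416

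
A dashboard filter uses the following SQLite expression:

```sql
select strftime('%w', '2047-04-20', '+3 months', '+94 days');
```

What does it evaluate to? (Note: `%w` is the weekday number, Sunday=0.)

First apply '+3 months', '+94 days': 2047-04-20 → 2047-10-22.
2047-10-22 is a Tuesday; with Sunday=0 that is 2.

2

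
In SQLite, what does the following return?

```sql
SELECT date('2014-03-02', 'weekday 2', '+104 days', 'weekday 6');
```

2014-06-21

`weekday 2` advances to the next Tuesday; 2014-03-02 is a Sunday, so it moves forward to 2014-03-04.
Applying '+104 days' to 2014-03-04: counting 104 days forward gives 2014-06-16.
`weekday 6` advances to the next Saturday; 2014-06-16 is a Monday, so it moves forward to 2014-06-21.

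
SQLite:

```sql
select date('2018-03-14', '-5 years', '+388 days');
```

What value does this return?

2014-04-06

Adding -5 years to 2018-03-14 gives 2013-03-14.
Applying '+388 days' to 2013-03-14: counting 388 days forward gives 2014-04-06.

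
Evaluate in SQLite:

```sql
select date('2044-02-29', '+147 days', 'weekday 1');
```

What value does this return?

Applying '+147 days' to 2044-02-29: counting 147 days forward gives 2044-07-25.
`weekday 1` advances to the next Monday; 2044-07-25 is already a Monday, so it stays at 2044-07-25.

2044-07-25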